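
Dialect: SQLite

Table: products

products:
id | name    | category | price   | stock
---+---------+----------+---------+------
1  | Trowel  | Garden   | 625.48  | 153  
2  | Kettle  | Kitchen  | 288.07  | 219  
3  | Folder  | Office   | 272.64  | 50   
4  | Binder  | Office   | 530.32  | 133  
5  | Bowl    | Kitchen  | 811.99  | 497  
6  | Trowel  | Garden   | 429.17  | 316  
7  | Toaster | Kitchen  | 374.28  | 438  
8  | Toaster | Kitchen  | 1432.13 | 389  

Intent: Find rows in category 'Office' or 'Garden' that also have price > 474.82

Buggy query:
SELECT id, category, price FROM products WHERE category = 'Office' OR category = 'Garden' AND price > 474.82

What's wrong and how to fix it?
Bug: Without parentheses, AND is evaluated before OR, so the price filter only applies to the 'Garden' branch

Fix: Group the OR with parentheses (or use IN), then AND the threshold

Corrected query:
SELECT id, category, price FROM products WHERE (category = 'Office' OR category = 'Garden') AND price > 474.82

Result:
id | category | price 
---+----------+-------
1  | Garden   | 625.48
4  | Office   | 530.32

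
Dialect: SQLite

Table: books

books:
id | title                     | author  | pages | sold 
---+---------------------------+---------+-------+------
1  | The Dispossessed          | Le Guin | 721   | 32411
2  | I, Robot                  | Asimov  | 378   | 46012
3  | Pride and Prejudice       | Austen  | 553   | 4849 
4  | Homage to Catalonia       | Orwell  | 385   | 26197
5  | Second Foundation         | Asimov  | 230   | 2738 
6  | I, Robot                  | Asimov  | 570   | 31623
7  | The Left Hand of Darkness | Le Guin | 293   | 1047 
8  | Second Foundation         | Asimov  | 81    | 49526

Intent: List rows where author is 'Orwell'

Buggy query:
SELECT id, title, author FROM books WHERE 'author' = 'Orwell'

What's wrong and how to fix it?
Bug: 'author' in single quotes is a string literal, not the column; the comparison is literal-vs-literal and never true

Fix: Remove the quotes around the column name (or use double quotes for an identifier)

Corrected query:
SELECT id, title, author FROM books WHERE author = 'Orwell'

Result:
id | title               | author
---+---------------------+-------
4  | Homage to Catalonia | Orwell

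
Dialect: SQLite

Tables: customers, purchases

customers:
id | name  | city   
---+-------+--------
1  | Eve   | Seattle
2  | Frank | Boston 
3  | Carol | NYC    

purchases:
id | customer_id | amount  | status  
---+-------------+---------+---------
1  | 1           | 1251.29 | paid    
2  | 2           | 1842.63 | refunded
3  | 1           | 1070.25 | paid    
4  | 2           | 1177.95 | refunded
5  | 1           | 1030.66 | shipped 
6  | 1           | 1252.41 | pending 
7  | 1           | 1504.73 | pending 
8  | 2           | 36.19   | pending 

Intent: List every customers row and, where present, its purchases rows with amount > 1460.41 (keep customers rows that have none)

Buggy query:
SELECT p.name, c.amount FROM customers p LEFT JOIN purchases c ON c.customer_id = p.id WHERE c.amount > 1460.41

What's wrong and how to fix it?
Bug: Filtering c.amount in WHERE discards the NULL rows produced by LEFT JOIN, turning it into an inner join

Fix: Put 'c.amount > 1460.41' in the JOIN's ON clause instead of WHERE

Corrected query:
SELECT p.name, c.amount FROM customers p LEFT JOIN purchases c ON c.customer_id = p.id AND c.amount > 1460.41

Result:
name  | amount 
------+--------
Eve   | 1504.73
Frank | 1842.63
Carol | NULL   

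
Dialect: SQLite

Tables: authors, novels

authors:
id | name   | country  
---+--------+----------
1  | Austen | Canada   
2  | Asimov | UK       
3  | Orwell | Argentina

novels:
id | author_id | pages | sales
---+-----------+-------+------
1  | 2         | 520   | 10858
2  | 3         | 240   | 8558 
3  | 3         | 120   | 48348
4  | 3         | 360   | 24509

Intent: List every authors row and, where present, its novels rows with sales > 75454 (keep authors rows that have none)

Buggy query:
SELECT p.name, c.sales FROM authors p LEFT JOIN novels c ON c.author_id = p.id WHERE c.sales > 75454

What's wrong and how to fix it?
Bug: Filtering c.sales in WHERE discards the NULL rows produced by LEFT JOIN, turning it into an inner join

Fix: Move the right-table condition into the ON clause so unmatched parents are kept

Corrected query:
SELECT p.name, c.sales FROM authors p LEFT JOIN novels c ON c.author_id = p.id AND c.sales > 75454

Result:
name   | sales
-------+------
Austen | NULL 
Asimov | NULL 
Orwell | NULL 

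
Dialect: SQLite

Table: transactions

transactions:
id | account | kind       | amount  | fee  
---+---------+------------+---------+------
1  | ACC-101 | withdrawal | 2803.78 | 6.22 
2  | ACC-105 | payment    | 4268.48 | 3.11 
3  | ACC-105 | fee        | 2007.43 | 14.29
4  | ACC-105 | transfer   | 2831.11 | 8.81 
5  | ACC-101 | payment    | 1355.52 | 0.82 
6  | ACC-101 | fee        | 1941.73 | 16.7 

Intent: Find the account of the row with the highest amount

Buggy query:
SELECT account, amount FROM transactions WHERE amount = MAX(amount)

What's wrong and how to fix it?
Bug: WHERE is evaluated per row; an aggregate over the whole table isn't defined there

Fix: Wrap MAX in a scalar subquery so WHERE compares against a single value

Corrected query:
SELECT account, amount FROM transactions WHERE amount = (SELECT MAX(amount) FROM transactions)

Result:
account | amount 
--------+--------
ACC-105 | 4268.48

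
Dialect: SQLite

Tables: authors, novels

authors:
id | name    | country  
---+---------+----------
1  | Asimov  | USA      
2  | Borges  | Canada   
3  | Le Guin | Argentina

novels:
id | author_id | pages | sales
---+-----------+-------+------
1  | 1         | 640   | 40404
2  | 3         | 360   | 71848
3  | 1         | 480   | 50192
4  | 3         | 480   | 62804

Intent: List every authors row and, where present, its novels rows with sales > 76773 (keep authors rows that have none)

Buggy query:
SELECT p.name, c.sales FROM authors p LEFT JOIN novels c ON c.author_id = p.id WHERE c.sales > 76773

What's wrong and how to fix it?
Bug: A WHERE condition on the right-hand table after LEFT JOIN drops unmatched parents

Fix: Put 'c.sales > 76773' in the JOIN's ON clause instead of WHERE

Corrected query:
SELECT p.name, c.sales FROM authors p LEFT JOIN novels c ON c.author_id = p.id AND c.sales > 76773

Result:
name    | sales
--------+------
Asimov  | NULL 
Borges  | NULL 
Le Guin | NULL 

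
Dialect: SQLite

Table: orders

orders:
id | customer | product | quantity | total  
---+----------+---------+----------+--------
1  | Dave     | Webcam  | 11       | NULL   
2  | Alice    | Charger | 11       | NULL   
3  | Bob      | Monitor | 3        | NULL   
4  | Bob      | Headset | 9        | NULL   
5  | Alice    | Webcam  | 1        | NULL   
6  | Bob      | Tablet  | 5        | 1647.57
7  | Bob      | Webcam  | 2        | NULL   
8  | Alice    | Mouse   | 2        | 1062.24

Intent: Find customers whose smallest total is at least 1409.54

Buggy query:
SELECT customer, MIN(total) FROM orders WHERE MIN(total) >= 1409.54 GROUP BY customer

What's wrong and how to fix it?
Bug: MIN() in WHERE is a misuse of aggregate

Fix: Replace WHERE with HAVING after the GROUP BY

Corrected query:
SELECT customer, MIN(total) FROM orders GROUP BY customer HAVING MIN(total) >= 1409.54

Result:
customer | MIN(total)
---------+-----------
Bob      | 1647.57   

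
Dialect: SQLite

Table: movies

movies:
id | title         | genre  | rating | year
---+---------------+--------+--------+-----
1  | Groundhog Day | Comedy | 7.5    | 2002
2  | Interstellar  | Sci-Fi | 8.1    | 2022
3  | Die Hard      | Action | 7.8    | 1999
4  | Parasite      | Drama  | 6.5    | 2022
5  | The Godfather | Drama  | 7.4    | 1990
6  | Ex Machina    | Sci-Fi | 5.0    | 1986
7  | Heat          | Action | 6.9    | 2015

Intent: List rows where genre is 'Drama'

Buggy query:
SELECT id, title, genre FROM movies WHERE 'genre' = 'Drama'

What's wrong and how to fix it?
Bug: Single quotes denote string literals in SQL; the column name is being compared as a constant string

Fix: Reference the column as genre without single quotes

Corrected query:
SELECT id, title, genre FROM movies WHERE genre = 'Drama'

Result:
id | title         | genre
---+---------------+------
4  | Parasite      | Drama
5  | The Godfather | Drama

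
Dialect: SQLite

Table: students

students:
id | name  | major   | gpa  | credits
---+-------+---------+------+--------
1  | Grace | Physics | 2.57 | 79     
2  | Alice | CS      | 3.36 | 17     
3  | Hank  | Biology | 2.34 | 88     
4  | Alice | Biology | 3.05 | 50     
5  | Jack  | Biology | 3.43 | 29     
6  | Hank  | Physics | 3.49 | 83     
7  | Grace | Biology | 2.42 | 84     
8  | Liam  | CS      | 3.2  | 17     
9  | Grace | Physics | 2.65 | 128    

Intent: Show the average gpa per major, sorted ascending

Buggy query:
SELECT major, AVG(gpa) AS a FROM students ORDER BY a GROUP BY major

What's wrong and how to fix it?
Bug: GROUP BY must precede ORDER BY

Fix: Move ORDER BY to the end, after GROUP BY

Corrected query:
SELECT major, AVG(gpa) AS a FROM students GROUP BY major ORDER BY a

Result:
major   | a       
--------+---------
Biology | 2.81    
Physics | 2.903333
CS      | 3.28    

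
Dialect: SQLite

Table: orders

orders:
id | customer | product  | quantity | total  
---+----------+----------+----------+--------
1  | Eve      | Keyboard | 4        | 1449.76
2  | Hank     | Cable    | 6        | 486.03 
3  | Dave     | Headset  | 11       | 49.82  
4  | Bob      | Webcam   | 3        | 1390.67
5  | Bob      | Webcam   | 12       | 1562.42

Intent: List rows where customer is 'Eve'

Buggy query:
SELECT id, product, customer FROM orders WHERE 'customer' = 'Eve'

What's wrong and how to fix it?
Bug: 'customer' in single quotes is a string literal, not the column; the comparison is literal-vs-literal and never true

Fix: Remove the quotes around the column name (or use double quotes for an identifier)

Corrected query:
SELECT id, product, customer FROM orders WHERE customer = 'Eve'

Result:
id | product  | customer
---+----------+---------
1  | Keyboard | Eve     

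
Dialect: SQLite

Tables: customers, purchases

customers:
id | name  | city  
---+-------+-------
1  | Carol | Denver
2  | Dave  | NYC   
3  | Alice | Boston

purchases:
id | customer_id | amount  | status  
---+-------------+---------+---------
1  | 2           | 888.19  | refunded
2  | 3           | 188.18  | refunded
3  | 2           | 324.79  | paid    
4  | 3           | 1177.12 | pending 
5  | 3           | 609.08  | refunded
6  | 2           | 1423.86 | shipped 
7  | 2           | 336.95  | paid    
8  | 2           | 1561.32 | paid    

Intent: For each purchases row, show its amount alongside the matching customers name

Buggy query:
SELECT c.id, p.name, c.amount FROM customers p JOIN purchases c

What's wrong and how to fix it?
Bug: Missing join condition: each purchases row is matched to all customers rows instead of just its own

Fix: Specify the join condition linking the foreign key to the parent id

Corrected query:
SELECT c.id, p.name, c.amount FROM customers p JOIN purchases c ON c.customer_id = p.id

Result:
id | name  | amount 
---+-------+--------
1  | Dave  | 888.19 
2  | Alice | 188.18 
3  | Dave  | 324.79 
4  | Alice | 1177.12
5  | Alice | 609.08 
6  | Dave  | 1423.86
7  | Dave  | 336.95 
8  | Dave  | 1561.32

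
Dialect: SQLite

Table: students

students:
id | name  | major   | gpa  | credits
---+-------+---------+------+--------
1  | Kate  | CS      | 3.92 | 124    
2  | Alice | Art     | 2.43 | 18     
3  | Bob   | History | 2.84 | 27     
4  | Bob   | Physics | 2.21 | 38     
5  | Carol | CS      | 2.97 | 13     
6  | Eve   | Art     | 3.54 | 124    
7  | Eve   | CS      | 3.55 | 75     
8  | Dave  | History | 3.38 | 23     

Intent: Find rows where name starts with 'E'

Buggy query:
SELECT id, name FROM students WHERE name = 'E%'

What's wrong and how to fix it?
Bug: Wildcards only work with LIKE; '=' treats '%' as a literal character

Fix: Use LIKE for wildcard pattern matching

Corrected query:
SELECT id, name FROM students WHERE name LIKE 'E%'

Result:
id | name
---+-----
6  | Eve 
7  | Eve 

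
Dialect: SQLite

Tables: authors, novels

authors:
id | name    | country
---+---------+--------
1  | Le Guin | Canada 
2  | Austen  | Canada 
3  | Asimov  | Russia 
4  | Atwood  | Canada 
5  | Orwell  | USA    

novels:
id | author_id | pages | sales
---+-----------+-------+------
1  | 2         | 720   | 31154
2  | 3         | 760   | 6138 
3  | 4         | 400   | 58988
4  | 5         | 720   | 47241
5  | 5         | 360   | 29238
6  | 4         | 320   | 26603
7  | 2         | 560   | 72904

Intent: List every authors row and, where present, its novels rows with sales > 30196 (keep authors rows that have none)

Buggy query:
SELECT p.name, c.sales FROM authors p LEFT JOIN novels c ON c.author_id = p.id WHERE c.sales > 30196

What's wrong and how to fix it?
Bug: A WHERE condition on the right-hand table after LEFT JOIN drops unmatched parents

Fix: Move the right-table condition into the ON clause so unmatched parents are kept

Corrected query:
SELECT p.name, c.sales FROM authors p LEFT JOIN novels c ON c.author_id = p.id AND c.sales > 30196

Result:
name    | sales
--------+------
Le Guin | NULL 
Austen  | 31154
Austen  | 72904
Asimov  | NULL 
Atwood  | 58988
Orwell  | 47241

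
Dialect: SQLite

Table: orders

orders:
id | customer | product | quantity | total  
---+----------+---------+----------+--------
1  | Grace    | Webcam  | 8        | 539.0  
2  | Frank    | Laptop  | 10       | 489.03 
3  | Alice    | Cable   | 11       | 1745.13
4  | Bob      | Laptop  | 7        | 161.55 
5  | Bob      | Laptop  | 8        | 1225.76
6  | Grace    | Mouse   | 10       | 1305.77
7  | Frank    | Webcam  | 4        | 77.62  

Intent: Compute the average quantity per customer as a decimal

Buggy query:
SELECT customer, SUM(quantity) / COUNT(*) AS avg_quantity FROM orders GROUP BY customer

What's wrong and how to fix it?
Bug: SUM(quantity) and COUNT(*) are both integers; the division truncates the fractional part

Fix: Cast one side to REAL so the division keeps the fractional part

Corrected query:
SELECT customer, SUM(quantity) * 1.0 / COUNT(*) AS avg_quantity FROM orders GROUP BY customer

Result:
customer | avg_quantity
---------+-------------
Alice    | 11          
Bob      | 7.5         
Frank    | 7           
Grace    | 9           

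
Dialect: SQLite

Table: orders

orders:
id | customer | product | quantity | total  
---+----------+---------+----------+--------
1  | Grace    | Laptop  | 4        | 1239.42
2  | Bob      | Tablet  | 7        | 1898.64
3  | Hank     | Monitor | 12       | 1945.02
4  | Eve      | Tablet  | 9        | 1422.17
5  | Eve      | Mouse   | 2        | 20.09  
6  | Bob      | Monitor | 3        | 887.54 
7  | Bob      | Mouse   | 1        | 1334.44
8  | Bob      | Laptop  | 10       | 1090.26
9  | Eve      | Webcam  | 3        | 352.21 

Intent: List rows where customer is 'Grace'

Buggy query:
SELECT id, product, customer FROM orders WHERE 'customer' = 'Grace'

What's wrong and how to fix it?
Bug: 'customer' in single quotes is a string literal, not the column; the comparison is literal-vs-literal and never true

Fix: Remove the quotes around the column name (or use double quotes for an identifier)

Corrected query:
SELECT id, product, customer FROM orders WHERE customer = 'Grace'

Result:
id | product | customer
---+---------+---------
1  | Laptop  | Grace   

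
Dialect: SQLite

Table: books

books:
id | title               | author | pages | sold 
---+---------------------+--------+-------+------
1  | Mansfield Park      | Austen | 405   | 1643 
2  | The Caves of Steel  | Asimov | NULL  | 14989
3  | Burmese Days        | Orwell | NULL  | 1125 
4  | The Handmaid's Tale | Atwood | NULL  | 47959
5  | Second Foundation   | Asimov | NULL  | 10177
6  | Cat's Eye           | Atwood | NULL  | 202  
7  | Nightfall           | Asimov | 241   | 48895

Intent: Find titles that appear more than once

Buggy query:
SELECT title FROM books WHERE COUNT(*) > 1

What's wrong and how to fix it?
Bug: COUNT(*) is an aggregate and cannot be used in WHERE

Fix: GROUP BY title, then filter groups with HAVING COUNT(*) > 1

Corrected query:
SELECT title FROM books GROUP BY title HAVING COUNT(*) > 1

Result:
(no rows)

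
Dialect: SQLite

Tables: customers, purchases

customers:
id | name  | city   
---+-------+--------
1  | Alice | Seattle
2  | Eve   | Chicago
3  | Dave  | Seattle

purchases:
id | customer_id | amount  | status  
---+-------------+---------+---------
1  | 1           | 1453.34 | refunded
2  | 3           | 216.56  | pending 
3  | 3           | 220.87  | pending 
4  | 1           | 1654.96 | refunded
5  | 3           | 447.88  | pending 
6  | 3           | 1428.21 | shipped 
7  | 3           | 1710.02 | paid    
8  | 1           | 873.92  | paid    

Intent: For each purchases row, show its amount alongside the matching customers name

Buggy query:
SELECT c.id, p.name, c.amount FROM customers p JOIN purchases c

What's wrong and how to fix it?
Bug: JOIN with no ON clause produces a cartesian product; every purchases row pairs with every customers row

Fix: Specify the join condition linking the foreign key to the parent id

Corrected query:
SELECT c.id, p.name, c.amount FROM customers p JOIN purchases c ON c.customer_id = p.id

Result:
id | name  | amount 
---+-------+--------
1  | Alice | 1453.34
2  | Dave  | 216.56 
3  | Dave  | 220.87 
4  | Alice | 1654.96
5  | Dave  | 447.88 
6  | Dave  | 1428.21
7  | Dave  | 1710.02
8  | Alice | 873.92 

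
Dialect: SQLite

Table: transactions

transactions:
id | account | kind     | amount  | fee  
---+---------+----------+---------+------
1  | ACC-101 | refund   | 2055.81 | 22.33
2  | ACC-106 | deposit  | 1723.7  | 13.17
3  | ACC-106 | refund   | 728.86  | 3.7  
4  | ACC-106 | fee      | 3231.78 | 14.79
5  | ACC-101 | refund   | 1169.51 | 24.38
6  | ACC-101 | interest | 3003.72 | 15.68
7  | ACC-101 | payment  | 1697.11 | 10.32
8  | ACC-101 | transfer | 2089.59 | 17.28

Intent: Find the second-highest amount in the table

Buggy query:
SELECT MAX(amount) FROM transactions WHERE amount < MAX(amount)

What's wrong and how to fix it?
Bug: MAX(amount) on the right of the comparison is an aggregate-in-WHERE error

Fix: Compute the overall MAX in a subquery, then take MAX of rows below it

Corrected query:
SELECT MAX(amount) FROM transactions WHERE amount < (SELECT MAX(amount) FROM transactions)

Result:
MAX(amount)
-----------
3003.72    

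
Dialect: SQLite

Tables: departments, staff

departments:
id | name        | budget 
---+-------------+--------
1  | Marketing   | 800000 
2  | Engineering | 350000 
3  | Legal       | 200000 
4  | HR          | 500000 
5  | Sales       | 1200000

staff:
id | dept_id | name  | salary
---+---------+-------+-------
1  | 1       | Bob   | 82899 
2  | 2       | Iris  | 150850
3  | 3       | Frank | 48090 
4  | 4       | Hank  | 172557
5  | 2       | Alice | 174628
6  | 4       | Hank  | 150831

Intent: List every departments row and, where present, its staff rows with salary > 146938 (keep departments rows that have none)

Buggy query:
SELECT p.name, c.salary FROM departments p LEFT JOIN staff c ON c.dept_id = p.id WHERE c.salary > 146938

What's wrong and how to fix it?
Bug: Filtering c.salary in WHERE discards the NULL rows produced by LEFT JOIN, turning it into an inner join

Fix: Move the right-table condition into the ON clause so unmatched parents are kept

Corrected query:
SELECT p.name, c.salary FROM departments p LEFT JOIN staff c ON c.dept_id = p.id AND c.salary > 146938

Result:
name        | salary
------------+-------
Marketing   | NULL  
Engineering | 150850
Engineering | 174628
Legal       | NULL  
HR          | 150831
HR          | 172557
Sales       | NULL  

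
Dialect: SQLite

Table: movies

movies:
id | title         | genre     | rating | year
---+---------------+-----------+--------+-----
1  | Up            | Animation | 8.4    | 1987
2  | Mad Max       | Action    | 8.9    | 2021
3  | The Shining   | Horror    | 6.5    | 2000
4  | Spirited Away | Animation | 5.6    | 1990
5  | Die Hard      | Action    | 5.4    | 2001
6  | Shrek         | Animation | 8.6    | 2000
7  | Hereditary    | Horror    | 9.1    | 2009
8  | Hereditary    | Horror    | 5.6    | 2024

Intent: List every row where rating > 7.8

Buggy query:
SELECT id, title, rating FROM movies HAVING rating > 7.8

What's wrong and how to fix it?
Bug: This is a non-aggregate query (no GROUP BY, no aggregates), so in SQLite the HAVING clause is invalid here; a row-level condition belongs in WHERE

Fix: Replace HAVING with WHERE since the condition applies to individual rows

Corrected query:
SELECT id, title, rating FROM movies WHERE rating > 7.8

Result:
id | title      | rating
---+------------+-------
1  | Up         | 8.4   
2  | Mad Max    | 8.9   
6  | Shrek      | 8.6   
7  | Hereditary | 9.1   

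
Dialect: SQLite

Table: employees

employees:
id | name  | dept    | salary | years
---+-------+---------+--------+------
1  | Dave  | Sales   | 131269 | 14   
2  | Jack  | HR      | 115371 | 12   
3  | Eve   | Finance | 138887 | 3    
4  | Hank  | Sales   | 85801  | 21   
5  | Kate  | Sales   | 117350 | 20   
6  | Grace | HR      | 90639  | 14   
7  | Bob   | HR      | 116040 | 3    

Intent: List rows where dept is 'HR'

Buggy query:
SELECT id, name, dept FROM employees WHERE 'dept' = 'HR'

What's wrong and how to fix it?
Bug: 'dept' in single quotes is a string literal, not the column; the comparison is literal-vs-literal and never true

Fix: Remove the quotes around the column name (or use double quotes for an identifier)

Corrected query:
SELECT id, name, dept FROM employees WHERE dept = 'HR'

Result:
id | name  | dept
---+-------+-----
2  | Jack  | HR  
6  | Grace | HR  
7  | Bob   | HR  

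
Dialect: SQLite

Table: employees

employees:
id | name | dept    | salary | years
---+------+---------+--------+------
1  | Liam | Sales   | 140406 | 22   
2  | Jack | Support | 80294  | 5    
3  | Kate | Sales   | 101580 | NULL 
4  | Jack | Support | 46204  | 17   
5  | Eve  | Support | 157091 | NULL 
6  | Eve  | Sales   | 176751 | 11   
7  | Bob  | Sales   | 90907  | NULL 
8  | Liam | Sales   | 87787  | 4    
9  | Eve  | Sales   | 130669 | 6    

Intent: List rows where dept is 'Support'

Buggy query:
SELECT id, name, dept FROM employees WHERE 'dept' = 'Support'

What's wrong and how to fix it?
Bug: 'dept' in single quotes is a string literal, not the column; the comparison is literal-vs-literal and never true

Fix: Reference the column as dept without single quotes

Corrected query:
SELECT id, name, dept FROM employees WHERE dept = 'Support'

Result:
id | name | dept   
---+------+--------
2  | Jack | Support
4  | Jack | Support
5  | Eve  | Support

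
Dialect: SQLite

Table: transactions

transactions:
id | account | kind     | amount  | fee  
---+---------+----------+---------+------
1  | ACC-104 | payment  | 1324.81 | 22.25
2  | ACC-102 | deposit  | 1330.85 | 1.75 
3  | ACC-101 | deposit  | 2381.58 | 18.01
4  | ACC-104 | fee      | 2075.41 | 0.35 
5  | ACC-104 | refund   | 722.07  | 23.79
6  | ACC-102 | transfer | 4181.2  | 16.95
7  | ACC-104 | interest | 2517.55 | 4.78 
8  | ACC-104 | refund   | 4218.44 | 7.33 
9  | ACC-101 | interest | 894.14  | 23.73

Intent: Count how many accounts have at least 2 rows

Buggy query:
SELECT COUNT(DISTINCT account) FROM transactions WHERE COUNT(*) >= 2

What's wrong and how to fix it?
Bug: WHERE filters individual rows, not groups, so a group-level COUNT is invalid there

Fix: Use a subquery that GROUPs and filters with HAVING, then count its rows

Corrected query:
SELECT COUNT(*) FROM (SELECT account FROM transactions GROUP BY account HAVING COUNT(*) >= 2)

Result:
COUNT(*)
--------
3       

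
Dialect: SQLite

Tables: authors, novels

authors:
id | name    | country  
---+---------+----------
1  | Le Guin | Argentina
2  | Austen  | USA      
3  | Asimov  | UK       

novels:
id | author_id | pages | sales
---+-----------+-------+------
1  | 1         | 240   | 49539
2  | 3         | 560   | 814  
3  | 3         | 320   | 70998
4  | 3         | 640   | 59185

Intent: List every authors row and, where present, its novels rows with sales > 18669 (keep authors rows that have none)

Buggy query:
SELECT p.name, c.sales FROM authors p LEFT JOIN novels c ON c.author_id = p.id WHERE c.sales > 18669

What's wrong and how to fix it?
Bug: A WHERE condition on the right-hand table after LEFT JOIN drops unmatched parents

Fix: Put 'c.sales > 18669' in the JOIN's ON clause instead of WHERE

Corrected query:
SELECT p.name, c.sales FROM authors p LEFT JOIN novels c ON c.author_id = p.id AND c.sales > 18669

Result:
name    | sales
--------+------
Le Guin | 49539
Austen  | NULL 
Asimov  | 59185
Asimov  | 70998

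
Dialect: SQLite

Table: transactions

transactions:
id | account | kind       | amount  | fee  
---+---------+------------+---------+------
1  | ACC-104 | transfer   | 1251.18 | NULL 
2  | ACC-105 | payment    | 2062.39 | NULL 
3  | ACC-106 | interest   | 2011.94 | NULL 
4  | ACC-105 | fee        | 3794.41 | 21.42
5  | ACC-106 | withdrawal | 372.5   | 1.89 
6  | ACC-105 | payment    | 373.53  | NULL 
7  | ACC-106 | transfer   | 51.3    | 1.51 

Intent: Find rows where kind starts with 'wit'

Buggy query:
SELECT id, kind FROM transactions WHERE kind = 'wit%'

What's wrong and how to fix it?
Bug: Wildcards only work with LIKE; '=' treats '%' as a literal character

Fix: Replace '=' with LIKE so 'wit%' is treated as a pattern

Corrected query:
SELECT id, kind FROM transactions WHERE kind LIKE 'wit%'

Result:
id | kind      
---+-----------
5  | withdrawal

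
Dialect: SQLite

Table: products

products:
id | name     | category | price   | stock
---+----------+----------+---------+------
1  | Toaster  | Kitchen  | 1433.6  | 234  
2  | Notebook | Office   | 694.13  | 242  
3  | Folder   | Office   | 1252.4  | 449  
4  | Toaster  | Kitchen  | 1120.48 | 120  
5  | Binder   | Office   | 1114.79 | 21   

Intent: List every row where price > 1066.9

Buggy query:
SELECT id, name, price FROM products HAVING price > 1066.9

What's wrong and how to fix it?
Bug: This is a non-aggregate query (no GROUP BY, no aggregates), so in SQLite the HAVING clause is invalid here; a row-level condition belongs in WHERE

Fix: Use WHERE for row-level filtering

Corrected query:
SELECT id, name, price FROM products WHERE price > 1066.9

Result:
id | name    | price  
---+---------+--------
1  | Toaster | 1433.6 
3  | Folder  | 1252.4 
4  | Toaster | 1120.48
5  | Binder  | 1114.79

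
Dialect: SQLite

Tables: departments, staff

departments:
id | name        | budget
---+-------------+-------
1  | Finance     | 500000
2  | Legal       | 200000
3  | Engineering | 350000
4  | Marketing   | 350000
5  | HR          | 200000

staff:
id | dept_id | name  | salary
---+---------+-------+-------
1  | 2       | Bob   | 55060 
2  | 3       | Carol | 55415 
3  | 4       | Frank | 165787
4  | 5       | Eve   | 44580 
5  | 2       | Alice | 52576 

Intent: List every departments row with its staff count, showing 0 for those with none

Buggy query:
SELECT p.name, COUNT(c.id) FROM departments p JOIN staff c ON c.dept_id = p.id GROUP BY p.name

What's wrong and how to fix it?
Bug: An inner join excludes parents with zero children

Fix: Switch to LEFT JOIN to retain unmatched parent rows

Corrected query:
SELECT p.name, COUNT(c.id) FROM departments p LEFT JOIN staff c ON c.dept_id = p.id GROUP BY p.name

Result:
name        | COUNT(c.id)
------------+------------
Engineering | 1          
Finance     | 0          
HR          | 1          
Legal       | 2          
Marketing   | 1          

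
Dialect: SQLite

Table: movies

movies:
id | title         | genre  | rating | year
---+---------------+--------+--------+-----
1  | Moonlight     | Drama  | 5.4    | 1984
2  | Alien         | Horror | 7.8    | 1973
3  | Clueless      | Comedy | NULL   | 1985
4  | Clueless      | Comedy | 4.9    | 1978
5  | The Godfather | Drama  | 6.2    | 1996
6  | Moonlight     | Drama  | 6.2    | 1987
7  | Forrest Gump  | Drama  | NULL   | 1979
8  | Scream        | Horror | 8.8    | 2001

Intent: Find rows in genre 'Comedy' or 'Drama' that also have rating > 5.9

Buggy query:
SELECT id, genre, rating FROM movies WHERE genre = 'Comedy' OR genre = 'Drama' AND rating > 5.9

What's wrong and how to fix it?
Bug: Without parentheses, AND is evaluated before OR, so the rating filter only applies to the 'Drama' branch

Fix: Add parentheses around the OR so the AND applies to both alternatives

Corrected query:
SELECT id, genre, rating FROM movies WHERE (genre = 'Comedy' OR genre = 'Drama') AND rating > 5.9

Result:
id | genre | rating
---+-------+-------
5  | Drama | 6.2   
6  | Drama | 6.2   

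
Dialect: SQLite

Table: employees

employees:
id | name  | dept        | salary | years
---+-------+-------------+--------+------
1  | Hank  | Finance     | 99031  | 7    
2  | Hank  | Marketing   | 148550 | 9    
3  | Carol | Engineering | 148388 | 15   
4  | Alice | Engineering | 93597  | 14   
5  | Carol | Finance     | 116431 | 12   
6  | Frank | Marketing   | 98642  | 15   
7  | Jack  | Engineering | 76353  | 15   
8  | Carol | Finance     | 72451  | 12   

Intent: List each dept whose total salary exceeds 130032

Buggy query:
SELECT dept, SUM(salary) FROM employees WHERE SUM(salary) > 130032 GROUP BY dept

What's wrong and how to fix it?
Bug: SUM(salary) is an aggregate, but WHERE filters rows before aggregation

Fix: Use HAVING (which filters groups after aggregation) instead of WHERE

Corrected query:
SELECT dept, SUM(salary) FROM employees GROUP BY dept HAVING SUM(salary) > 130032

Result:
dept        | SUM(salary)
------------+------------
Engineering | 318338     
Finance     | 287913     
Marketing   | 247192     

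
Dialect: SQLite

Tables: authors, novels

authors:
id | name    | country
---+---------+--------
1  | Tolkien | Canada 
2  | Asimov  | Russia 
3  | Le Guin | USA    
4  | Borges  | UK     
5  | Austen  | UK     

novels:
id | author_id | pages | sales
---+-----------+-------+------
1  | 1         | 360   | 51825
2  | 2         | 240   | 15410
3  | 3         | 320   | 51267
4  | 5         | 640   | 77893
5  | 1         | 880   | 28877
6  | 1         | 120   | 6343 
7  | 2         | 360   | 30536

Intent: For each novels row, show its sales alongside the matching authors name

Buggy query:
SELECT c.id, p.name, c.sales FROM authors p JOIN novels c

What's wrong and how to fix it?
Bug: Missing join condition: each novels row is matched to all authors rows instead of just its own

Fix: Add ON c.author_id = p.id to the JOIN

Corrected query:
SELECT c.id, p.name, c.sales FROM authors p JOIN novels c ON c.author_id = p.id

Result:
id | name    | sales
---+---------+------
1  | Tolkien | 51825
2  | Asimov  | 15410
3  | Le Guin | 51267
4  | Austen  | 77893
5  | Tolkien | 28877
6  | Tolkien | 6343 
7  | Asimov  | 30536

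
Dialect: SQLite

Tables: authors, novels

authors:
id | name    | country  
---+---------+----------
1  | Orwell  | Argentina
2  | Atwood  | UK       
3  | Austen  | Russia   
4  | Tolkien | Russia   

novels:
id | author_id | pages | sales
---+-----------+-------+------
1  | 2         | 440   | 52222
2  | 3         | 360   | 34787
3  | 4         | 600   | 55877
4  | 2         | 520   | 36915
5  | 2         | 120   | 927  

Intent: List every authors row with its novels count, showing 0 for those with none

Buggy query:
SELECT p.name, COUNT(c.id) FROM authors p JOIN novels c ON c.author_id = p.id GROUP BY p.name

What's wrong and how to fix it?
Bug: INNER JOIN drops authors rows that have no matching novels rows

Fix: Use LEFT JOIN so parents without children still appear (COUNT(c.id) gives 0)

Corrected query:
SELECT p.name, COUNT(c.id) FROM authors p LEFT JOIN novels c ON c.author_id = p.id GROUP BY p.name

Result:
name    | COUNT(c.id)
--------+------------
Atwood  | 3          
Austen  | 1          
Orwell  | 0          
Tolkien | 1          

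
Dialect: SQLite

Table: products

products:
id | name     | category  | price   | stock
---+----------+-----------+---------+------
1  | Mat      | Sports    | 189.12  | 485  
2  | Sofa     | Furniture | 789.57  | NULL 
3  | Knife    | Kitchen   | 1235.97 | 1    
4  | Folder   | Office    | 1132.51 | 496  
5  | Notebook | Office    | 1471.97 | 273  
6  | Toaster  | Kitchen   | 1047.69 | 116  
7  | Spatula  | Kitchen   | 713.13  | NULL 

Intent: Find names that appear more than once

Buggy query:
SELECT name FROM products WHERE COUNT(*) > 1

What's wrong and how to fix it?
Bug: COUNT(*) is an aggregate and cannot be used in WHERE

Fix: GROUP BY name, then filter groups with HAVING COUNT(*) > 1

Corrected query:
SELECT name FROM products GROUP BY name HAVING COUNT(*) > 1

Result:
(no rows)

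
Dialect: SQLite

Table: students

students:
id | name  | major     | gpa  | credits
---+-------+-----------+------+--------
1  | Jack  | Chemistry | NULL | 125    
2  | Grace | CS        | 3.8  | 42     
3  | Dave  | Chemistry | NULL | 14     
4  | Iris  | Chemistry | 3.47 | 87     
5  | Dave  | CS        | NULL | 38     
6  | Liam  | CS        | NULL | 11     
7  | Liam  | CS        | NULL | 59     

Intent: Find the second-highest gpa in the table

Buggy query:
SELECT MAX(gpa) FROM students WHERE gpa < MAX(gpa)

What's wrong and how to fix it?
Bug: MAX(gpa) on the right of the comparison is an aggregate-in-WHERE error

Fix: Put the inner MAX in a scalar subquery

Corrected query:
SELECT MAX(gpa) FROM students WHERE gpa < (SELECT MAX(gpa) FROM students)

Result:
MAX(gpa)
--------
3.47    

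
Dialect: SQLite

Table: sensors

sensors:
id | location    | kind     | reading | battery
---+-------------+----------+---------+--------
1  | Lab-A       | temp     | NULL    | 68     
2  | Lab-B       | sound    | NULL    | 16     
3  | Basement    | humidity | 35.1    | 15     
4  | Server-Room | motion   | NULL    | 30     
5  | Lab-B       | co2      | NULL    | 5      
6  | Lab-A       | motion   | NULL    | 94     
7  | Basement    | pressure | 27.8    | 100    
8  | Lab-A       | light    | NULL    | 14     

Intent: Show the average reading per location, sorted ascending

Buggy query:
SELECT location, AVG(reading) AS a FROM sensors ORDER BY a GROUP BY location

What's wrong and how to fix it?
Bug: ORDER BY appears before GROUP BY; SQL clause order requires GROUP BY first

Fix: Move ORDER BY to the end, after GROUP BY

Corrected query:
SELECT location, AVG(reading) AS a FROM sensors GROUP BY location ORDER BY a

Result:
location    | a    
------------+------
Lab-A       | NULL 
Lab-B       | NULL 
Server-Room | NULL 
Basement    | 31.45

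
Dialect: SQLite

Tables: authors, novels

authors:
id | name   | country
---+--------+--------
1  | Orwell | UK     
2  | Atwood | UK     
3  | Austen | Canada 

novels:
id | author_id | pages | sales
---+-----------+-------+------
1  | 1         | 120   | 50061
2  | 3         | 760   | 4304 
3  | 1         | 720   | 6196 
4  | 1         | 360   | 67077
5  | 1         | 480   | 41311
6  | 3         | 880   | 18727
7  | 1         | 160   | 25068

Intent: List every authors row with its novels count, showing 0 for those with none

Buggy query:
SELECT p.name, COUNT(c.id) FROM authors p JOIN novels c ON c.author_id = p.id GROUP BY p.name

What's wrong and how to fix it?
Bug: An inner join excludes parents with zero children

Fix: Use LEFT JOIN so parents without children still appear (COUNT(c.id) gives 0)

Corrected query:
SELECT p.name, COUNT(c.id) FROM authors p LEFT JOIN novels c ON c.author_id = p.id GROUP BY p.name

Result:
name   | COUNT(c.id)
-------+------------
Atwood | 0          
Austen | 2          
Orwell | 5          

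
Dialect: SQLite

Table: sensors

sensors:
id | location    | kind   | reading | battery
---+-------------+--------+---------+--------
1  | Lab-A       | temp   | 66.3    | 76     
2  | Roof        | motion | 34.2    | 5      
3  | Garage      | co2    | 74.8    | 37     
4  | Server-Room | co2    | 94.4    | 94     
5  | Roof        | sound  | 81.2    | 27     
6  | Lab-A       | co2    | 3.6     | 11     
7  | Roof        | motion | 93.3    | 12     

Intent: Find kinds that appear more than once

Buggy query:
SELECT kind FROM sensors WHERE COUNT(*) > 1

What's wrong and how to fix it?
Bug: COUNT(*) is an aggregate and cannot be used in WHERE

Fix: Group first, then use HAVING for the count condition

Corrected query:
SELECT kind FROM sensors GROUP BY kind HAVING COUNT(*) > 1

Result:
kind  
------
co2   
motion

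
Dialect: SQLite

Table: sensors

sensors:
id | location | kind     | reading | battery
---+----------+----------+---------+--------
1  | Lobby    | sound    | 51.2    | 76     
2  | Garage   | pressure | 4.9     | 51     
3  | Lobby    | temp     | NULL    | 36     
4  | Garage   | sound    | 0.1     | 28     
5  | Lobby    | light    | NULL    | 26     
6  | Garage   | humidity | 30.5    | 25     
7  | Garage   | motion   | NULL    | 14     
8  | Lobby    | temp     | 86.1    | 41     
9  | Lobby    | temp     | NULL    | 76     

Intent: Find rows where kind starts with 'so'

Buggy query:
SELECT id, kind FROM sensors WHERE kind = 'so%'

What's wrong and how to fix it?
Bug: Wildcards only work with LIKE; '=' treats '%' as a literal character

Fix: Use LIKE for wildcard pattern matching

Corrected query:
SELECT id, kind FROM sensors WHERE kind LIKE 'so%'

Result:
id | kind 
---+------
1  | sound
4  | sound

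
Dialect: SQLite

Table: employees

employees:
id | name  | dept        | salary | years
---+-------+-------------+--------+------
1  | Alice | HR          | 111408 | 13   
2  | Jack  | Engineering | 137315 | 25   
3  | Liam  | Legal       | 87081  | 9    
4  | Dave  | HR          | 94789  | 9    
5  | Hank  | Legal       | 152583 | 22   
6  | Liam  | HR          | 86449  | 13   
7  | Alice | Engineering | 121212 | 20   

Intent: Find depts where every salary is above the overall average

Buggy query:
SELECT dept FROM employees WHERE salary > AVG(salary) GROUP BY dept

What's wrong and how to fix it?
Bug: AVG() is an aggregate; it can't sit directly in WHERE

Fix: Compute the overall average in a scalar subquery and compare each group's MIN against it in HAVING

Corrected query:
SELECT dept FROM employees GROUP BY dept HAVING MIN(salary) > (SELECT AVG(salary) FROM employees)

Result:
dept       
-----------
Engineering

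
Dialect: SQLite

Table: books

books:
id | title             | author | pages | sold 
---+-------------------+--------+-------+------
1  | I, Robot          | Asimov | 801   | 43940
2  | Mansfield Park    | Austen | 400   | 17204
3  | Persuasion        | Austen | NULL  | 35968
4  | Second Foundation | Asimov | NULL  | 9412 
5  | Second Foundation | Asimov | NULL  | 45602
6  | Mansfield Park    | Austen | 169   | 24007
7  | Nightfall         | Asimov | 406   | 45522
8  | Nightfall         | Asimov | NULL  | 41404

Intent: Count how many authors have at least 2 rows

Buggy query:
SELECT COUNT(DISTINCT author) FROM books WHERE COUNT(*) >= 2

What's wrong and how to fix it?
Bug: COUNT(*) cannot appear in WHERE; the per-group count doesn't exist yet

Fix: Group first with HAVING COUNT(*) >= 2, then COUNT the resulting groups

Corrected query:
SELECT COUNT(*) FROM (SELECT author FROM books GROUP BY author HAVING COUNT(*) >= 2)

Result:
COUNT(*)
--------
2       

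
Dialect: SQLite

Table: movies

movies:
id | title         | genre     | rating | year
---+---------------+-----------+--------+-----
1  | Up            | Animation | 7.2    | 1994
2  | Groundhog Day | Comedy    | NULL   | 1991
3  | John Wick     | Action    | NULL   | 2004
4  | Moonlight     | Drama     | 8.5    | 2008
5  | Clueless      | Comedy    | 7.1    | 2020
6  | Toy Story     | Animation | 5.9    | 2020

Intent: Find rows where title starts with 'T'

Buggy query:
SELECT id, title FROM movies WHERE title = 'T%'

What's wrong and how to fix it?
Bug: '=' compares the literal string including the % character; pattern matching needs LIKE

Fix: Replace '=' with LIKE so 'T%' is treated as a pattern

Corrected query:
SELECT id, title FROM movies WHERE title LIKE 'T%'

Result:
id | title    
---+----------
6  | Toy Story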